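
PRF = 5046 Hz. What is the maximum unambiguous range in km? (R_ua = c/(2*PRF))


R_ua = 3e8 / (2 * 5046) = 29726.5 m = 29.7 km

29.7 km


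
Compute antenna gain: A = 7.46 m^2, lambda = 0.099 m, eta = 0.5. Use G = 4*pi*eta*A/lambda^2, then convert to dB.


G_linear = 4*pi*0.5*7.46/0.099^2 = 4782.43
G_dB = 10*log10(4782.43) = 36.8 dB

36.8 dB


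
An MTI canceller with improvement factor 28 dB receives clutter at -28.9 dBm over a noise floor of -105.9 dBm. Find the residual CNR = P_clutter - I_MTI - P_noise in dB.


CNR = -28.9 - 28 - (-105.9) = 49.0 dB

49.0 dB


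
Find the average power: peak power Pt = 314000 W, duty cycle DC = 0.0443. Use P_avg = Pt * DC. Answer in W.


P_avg = 314000 * 0.0443 = 13910.2 W

13910.2 W


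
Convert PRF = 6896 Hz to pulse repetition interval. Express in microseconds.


PRI = 1/6896 = 0.0001450116 s = 145.0 us

145.0 us


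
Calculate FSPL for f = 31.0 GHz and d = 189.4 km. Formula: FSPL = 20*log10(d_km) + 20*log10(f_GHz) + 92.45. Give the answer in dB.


20*log10(189.4) = 45.55
20*log10(31.0) = 29.83
FSPL = 167.8 dB

167.8 dB


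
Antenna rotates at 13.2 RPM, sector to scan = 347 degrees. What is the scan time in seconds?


t = 347 / (13.2 * 360) * 60 = 4.38 s

4.38 s


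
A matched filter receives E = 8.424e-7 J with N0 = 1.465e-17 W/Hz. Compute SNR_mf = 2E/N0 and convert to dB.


SNR_lin = 2 * 8.424e-7 / 1.465e-17 = 1.15e11
SNR_dB = 10*log10(1.15e11) = 110.6 dB

110.6 dB


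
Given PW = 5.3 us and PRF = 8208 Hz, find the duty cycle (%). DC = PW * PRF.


DC = 5.3e-6 * 8208 * 100 = 4.35%

4.35%


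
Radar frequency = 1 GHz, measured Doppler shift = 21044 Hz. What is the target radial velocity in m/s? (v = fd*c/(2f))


v = 21044 * 3e8 / (2 * 1000000000.0) = 3156.6 m/s

3156.6 m/s


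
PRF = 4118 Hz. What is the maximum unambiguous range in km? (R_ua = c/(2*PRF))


R_ua = 3e8 / (2 * 4118) = 36425.4 m = 36.4 km

36.4 km


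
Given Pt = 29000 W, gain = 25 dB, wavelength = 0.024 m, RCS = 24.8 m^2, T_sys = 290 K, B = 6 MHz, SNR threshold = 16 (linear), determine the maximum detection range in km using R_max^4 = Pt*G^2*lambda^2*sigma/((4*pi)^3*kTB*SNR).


G_lin = 10^(25/10) = 316.227766
R^4 = 29000 * 316.227766^2 * 0.024^2 * 24.8 / ((4*pi)^3 * 1.38e-23 * 290 * 6000000.0 * 16)
R^4 = 5.43368e16 m^4
R_max = (5.43368e16)^(1/4) = 15267.7 m = 15.3 km

15.3 km


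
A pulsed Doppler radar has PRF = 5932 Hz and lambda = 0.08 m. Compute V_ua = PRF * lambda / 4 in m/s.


V_ua = 5932 * 0.08 / 4 = 118.6 m/s

118.6 m/s


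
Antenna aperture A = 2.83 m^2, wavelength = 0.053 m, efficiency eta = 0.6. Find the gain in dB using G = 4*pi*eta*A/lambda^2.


G_linear = 4*pi*0.6*2.83/0.053^2 = 7596.19
G_dB = 10*log10(7596.19) = 38.8 dB

38.8 dB


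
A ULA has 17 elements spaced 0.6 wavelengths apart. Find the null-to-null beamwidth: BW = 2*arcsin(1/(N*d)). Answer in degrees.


1/(N*d) = 1/(17*0.6) = 0.098039
BW = 2*arcsin(0.098039) = 11.3 degrees

11.3 degrees


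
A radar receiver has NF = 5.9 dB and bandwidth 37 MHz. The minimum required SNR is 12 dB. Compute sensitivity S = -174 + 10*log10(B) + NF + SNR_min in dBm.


10*log10(37000000.0) = 75.68
S = -174 + 75.68 + 5.9 + 12 = -80.4 dBm

-80.4 dBm


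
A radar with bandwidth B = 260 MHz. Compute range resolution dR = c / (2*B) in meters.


dR = 3e8 / (2 * 260000000.0) = 0.58 m

0.58 m


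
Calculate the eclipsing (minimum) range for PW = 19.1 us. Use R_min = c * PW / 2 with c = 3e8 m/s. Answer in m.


R_min = 3e8 * 19.1e-6 / 2 = 2865.0 m

2865.0 m


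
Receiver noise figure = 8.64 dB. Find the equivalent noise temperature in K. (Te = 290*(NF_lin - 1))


NF_lin = 10^(8.64/10) = 7.311391
Te = 290 * (7.311391 - 1) = 1830.3 K

1830.3 K


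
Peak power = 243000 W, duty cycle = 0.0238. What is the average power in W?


P_avg = 243000 * 0.0238 = 5783.4 W

5783.4 W


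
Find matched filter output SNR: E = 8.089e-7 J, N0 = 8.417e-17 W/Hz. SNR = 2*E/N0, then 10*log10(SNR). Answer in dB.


SNR_lin = 2 * 8.089e-7 / 8.417e-17 = 1.922e10
SNR_dB = 10*log10(1.922e10) = 102.8 dB

102.8 dB


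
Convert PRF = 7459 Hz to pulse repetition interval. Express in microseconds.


PRI = 1/7459 = 0.0001340662 s = 134.1 us

134.1 us


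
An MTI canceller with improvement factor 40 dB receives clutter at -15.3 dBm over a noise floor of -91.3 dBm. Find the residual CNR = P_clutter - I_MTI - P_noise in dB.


CNR = -15.3 - 40 - (-91.3) = 36.0 dB

36.0 dB


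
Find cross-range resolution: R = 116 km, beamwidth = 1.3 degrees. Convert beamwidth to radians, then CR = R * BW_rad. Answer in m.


BW_rad = 0.02268928
CR = 116000 * 0.02268928 = 2632.0 m

2632.0 m


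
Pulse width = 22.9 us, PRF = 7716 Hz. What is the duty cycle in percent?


DC = 22.9e-6 * 7716 * 100 = 17.67%

17.67%


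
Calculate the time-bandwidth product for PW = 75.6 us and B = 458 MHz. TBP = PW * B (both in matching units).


TBP = 75.6 * 458 = 34624.8

34624.8


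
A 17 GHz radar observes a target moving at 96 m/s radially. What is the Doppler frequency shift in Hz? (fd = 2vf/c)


fd = 2 * 96 * 17000000000.0 / 3e8 = 10880.0 Hz

10880.0 Hz


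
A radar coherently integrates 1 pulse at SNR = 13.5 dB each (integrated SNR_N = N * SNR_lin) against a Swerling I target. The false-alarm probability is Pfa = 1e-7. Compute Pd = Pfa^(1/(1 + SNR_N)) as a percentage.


SNR_lin = 10^(13.5/10) = 22.38721
SNR_N = 1 * 22.38721 = 22.38721
1/(1 + SNR_N) = 1/23.38721 = 0.0427584
Pd = (1e-7)^0.0427584 = 0.50199
Pd = 50.2%

50.2%


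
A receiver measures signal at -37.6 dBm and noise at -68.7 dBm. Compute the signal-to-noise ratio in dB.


SNR = -37.6 - (-68.7) = 31.1 dB

31.1 dB


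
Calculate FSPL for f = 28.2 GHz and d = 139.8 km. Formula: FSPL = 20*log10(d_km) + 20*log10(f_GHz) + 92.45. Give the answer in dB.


20*log10(139.8) = 42.91
20*log10(28.2) = 29.0
FSPL = 164.4 dB

164.4 dB


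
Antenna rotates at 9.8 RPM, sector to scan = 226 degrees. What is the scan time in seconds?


t = 226 / (9.8 * 360) * 60 = 3.84 s

3.84 s


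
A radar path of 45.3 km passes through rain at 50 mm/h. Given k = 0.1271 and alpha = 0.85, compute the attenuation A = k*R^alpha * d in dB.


gamma = 0.1271 * 50^0.85 = 3.534029 dB/km
A = 3.534029 * 45.3 = 160.09 dB

160.09 dB


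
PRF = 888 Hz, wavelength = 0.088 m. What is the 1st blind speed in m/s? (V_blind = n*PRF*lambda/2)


V_blind = 1 * 888 * 0.088 / 2 = 39.1 m/s

39.1 m/s


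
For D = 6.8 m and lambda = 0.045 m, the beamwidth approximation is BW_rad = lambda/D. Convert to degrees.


BW_rad = 0.045 / 6.8 = 0.006618
BW_deg = 0.38 degrees

0.38 degrees


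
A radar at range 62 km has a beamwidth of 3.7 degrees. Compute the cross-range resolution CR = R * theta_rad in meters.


BW_rad = 0.064577182
CR = 62000 * 0.064577182 = 4003.8 m

4003.8 m


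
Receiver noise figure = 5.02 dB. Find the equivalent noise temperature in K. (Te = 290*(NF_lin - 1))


NF_lin = 10^(5.02/10) = 3.176874
Te = 290 * (3.176874 - 1) = 631.3 K

631.3 K


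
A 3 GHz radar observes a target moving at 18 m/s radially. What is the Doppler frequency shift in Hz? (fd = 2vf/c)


fd = 2 * 18 * 3000000000.0 / 3e8 = 360.0 Hz

360.0 Hz


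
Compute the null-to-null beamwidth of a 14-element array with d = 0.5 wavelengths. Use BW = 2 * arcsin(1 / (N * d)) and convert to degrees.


1/(N*d) = 1/(14*0.5) = 0.142857
BW = 2*arcsin(0.142857) = 16.4 degrees

16.4 degrees


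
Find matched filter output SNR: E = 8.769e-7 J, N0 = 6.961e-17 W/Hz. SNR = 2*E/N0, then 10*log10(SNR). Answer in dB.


SNR_lin = 2 * 8.769e-7 / 6.961e-17 = 2.519e10
SNR_dB = 10*log10(2.519e10) = 104.0 dB

104.0 dB


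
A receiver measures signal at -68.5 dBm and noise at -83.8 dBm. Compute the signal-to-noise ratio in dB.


SNR = -68.5 - (-83.8) = 15.3 dB

15.3 dB


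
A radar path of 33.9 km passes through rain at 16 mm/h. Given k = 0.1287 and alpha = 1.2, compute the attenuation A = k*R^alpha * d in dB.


gamma = 0.1287 * 16^1.2 = 3.585275 dB/km
A = 3.585275 * 33.9 = 121.54 dB

121.54 dB


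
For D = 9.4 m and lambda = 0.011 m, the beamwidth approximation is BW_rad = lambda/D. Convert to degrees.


BW_rad = 0.011 / 9.4 = 0.00117
BW_deg = 0.07 degrees

0.07 degrees


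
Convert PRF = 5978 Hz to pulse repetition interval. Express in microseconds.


PRI = 1/5978 = 0.00016728 s = 167.3 us

167.3 us


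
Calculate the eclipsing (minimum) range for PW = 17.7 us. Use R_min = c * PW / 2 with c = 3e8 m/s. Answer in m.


R_min = 3e8 * 17.7e-6 / 2 = 2655.0 m

2655.0 m


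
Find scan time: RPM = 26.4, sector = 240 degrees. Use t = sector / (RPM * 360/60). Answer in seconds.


t = 240 / (26.4 * 360) * 60 = 1.52 s

1.52 s


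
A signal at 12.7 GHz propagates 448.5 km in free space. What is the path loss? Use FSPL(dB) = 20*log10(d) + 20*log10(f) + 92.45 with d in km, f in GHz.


20*log10(448.5) = 53.04
20*log10(12.7) = 22.08
FSPL = 167.6 dB

167.6 dB


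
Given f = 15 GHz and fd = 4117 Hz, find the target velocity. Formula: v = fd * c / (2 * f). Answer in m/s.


v = 4117 * 3e8 / (2 * 15000000000.0) = 41.2 m/s

41.2 m/s


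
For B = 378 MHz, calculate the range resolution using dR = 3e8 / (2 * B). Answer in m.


dR = 3e8 / (2 * 378000000.0) = 0.4 m

0.4 m


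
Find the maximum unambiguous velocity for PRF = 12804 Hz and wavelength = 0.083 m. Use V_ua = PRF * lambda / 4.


V_ua = 12804 * 0.083 / 4 = 265.7 m/s

265.7 m/s


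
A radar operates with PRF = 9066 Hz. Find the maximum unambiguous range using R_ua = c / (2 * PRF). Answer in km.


R_ua = 3e8 / (2 * 9066) = 16545.3 m = 16.5 km

16.5 km


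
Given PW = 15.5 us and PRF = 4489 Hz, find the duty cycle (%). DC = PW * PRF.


DC = 15.5e-6 * 4489 * 100 = 6.96%

6.96%


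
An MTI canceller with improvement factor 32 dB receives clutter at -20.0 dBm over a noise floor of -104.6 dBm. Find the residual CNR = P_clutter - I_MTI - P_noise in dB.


CNR = -20.0 - 32 - (-104.6) = 52.6 dB

52.6 dB


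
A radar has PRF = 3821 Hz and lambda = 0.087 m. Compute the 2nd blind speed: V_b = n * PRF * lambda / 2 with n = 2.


V_blind = 2 * 3821 * 0.087 / 2 = 332.4 m/s

332.4 m/s


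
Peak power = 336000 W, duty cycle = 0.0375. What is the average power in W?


P_avg = 336000 * 0.0375 = 12600.0 W

12600.0 W


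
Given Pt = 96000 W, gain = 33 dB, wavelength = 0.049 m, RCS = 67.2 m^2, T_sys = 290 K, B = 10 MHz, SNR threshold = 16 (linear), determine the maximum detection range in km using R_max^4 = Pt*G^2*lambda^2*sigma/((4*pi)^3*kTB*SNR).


G_lin = 10^(33/10) = 1995.262315
R^4 = 96000 * 1995.262315^2 * 0.049^2 * 67.2 / ((4*pi)^3 * 1.38e-23 * 290 * 10000000.0 * 16)
R^4 = 4.85295e19 m^4
R_max = (4.85295e19)^(1/4) = 83464.4 m = 83.5 km

83.5 km


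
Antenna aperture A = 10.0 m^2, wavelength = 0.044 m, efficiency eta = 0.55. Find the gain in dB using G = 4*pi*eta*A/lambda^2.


G_linear = 4*pi*0.55*10.0/0.044^2 = 35699.92
G_dB = 10*log10(35699.92) = 45.5 dB

45.5 dB


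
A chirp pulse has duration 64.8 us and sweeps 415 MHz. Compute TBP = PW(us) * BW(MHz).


TBP = 64.8 * 415 = 26892.0

26892.0


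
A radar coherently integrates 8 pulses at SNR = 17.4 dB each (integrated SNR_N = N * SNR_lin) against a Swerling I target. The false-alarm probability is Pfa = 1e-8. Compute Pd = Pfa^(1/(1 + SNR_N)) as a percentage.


SNR_lin = 10^(17.4/10) = 54.95409
SNR_N = 8 * 54.95409 = 439.63272
1/(1 + SNR_N) = 1/440.63272 = 0.0022695
Pd = (1e-8)^0.0022695 = 0.95906
Pd = 95.9%

95.9%


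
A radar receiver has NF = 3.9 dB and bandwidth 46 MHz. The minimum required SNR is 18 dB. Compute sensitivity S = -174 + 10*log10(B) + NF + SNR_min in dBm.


10*log10(46000000.0) = 76.63
S = -174 + 76.63 + 3.9 + 18 = -75.5 dBm

-75.5 dBm


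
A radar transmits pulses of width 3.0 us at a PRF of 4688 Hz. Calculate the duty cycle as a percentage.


DC = 3.0e-6 * 4688 * 100 = 1.41%

1.41%


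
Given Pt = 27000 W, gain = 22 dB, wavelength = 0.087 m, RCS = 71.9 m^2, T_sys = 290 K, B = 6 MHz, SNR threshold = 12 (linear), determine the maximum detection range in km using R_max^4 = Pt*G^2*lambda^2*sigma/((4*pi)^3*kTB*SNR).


G_lin = 10^(22/10) = 158.489319
R^4 = 27000 * 158.489319^2 * 0.087^2 * 71.9 / ((4*pi)^3 * 1.38e-23 * 290 * 6000000.0 * 12)
R^4 = 6.45494e17 m^4
R_max = (6.45494e17)^(1/4) = 28344.8 m = 28.3 km

28.3 km


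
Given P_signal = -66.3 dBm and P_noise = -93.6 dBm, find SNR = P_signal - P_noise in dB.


SNR = -66.3 - (-93.6) = 27.3 dB

27.3 dB


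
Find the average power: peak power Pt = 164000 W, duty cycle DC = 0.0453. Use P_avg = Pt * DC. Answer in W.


P_avg = 164000 * 0.0453 = 7429.2 W

7429.2 W


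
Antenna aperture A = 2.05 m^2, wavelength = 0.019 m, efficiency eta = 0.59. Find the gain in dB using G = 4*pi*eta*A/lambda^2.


G_linear = 4*pi*0.59*2.05/0.019^2 = 42102.56
G_dB = 10*log10(42102.56) = 46.2 dB

46.2 dB


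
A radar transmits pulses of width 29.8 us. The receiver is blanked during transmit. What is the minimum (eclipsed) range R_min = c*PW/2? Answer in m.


R_min = 3e8 * 29.8e-6 / 2 = 4470.0 m

4470.0 m


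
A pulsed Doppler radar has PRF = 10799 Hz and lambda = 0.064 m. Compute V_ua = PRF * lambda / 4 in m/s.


V_ua = 10799 * 0.064 / 4 = 172.8 m/s

172.8 m/s


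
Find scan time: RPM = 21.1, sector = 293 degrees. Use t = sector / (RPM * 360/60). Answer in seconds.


t = 293 / (21.1 * 360) * 60 = 2.31 s

2.31 s


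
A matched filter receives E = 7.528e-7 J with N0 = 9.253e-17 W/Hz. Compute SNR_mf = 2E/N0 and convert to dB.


SNR_lin = 2 * 7.528e-7 / 9.253e-17 = 1.627e10
SNR_dB = 10*log10(1.627e10) = 102.1 dB

102.1 dB


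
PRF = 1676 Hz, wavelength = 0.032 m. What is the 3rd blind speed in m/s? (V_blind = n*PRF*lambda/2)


V_blind = 3 * 1676 * 0.032 / 2 = 80.4 m/s

80.4 m/s


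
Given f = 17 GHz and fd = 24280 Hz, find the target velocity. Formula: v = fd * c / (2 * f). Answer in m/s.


v = 24280 * 3e8 / (2 * 17000000000.0) = 214.2 m/s

214.2 m/s


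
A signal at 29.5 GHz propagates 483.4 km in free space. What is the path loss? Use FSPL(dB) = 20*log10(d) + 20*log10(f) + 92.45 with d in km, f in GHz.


20*log10(483.4) = 53.69
20*log10(29.5) = 29.4
FSPL = 175.5 dB

175.5 dB


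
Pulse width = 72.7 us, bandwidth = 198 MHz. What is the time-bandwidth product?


TBP = 72.7 * 198 = 14394.6

14394.6


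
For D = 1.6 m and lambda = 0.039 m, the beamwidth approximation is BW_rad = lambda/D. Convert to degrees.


BW_rad = 0.039 / 1.6 = 0.024375
BW_deg = 1.4 degrees

1.4 degrees


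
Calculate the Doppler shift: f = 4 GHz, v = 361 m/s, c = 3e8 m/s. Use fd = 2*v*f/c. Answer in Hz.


fd = 2 * 361 * 4000000000.0 / 3e8 = 9626.7 Hz

9626.7 Hz


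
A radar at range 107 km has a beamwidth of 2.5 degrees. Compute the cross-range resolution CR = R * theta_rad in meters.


BW_rad = 0.043633231
CR = 107000 * 0.043633231 = 4668.8 m

4668.8 m


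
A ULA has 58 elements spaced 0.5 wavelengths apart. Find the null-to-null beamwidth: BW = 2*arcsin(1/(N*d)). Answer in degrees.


1/(N*d) = 1/(58*0.5) = 0.034483
BW = 2*arcsin(0.034483) = 4.0 degrees

4.0 degrees


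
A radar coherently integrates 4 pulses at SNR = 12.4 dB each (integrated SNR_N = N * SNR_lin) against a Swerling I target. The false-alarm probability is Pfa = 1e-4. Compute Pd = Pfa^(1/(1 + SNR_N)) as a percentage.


SNR_lin = 10^(12.4/10) = 17.37801
SNR_N = 4 * 17.37801 = 69.51204
1/(1 + SNR_N) = 1/70.51204 = 0.014182
Pd = (1e-4)^0.014182 = 0.87755
Pd = 87.8%

87.8%


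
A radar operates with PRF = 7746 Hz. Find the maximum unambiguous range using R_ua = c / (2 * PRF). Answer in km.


R_ua = 3e8 / (2 * 7746) = 19364.8 m = 19.4 km

19.4 km


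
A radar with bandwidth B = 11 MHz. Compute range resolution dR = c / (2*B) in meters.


dR = 3e8 / (2 * 11000000.0) = 13.64 m

13.64 m


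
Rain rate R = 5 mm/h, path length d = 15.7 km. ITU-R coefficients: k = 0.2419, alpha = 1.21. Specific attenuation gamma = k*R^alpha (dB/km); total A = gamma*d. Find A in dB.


gamma = 0.2419 * 5^1.21 = 1.695858 dB/km
A = 1.695858 * 15.7 = 26.62 dB

26.62 dB


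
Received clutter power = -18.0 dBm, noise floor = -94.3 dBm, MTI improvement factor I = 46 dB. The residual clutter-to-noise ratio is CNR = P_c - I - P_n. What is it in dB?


CNR = -18.0 - 46 - (-94.3) = 30.3 dB

30.3 dB


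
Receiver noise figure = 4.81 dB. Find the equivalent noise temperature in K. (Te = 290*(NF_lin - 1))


NF_lin = 10^(4.81/10) = 3.026913
Te = 290 * (3.026913 - 1) = 587.8 K

587.8 K


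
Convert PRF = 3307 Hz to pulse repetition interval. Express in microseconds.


PRI = 1/3307 = 0.0003023889 s = 302.4 us

302.4 us


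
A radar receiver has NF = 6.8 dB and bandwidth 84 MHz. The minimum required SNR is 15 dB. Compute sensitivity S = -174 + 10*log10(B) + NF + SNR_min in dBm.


10*log10(84000000.0) = 79.24
S = -174 + 79.24 + 6.8 + 15 = -73.0 dBm

-73.0 dBm


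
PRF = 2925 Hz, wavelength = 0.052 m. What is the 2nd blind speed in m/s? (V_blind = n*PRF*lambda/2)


V_blind = 2 * 2925 * 0.052 / 2 = 152.1 m/s

152.1 m/s


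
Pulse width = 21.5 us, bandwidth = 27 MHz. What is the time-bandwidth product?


TBP = 21.5 * 27 = 580.5

580.5


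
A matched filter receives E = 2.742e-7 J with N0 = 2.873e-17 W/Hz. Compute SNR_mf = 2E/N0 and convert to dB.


SNR_lin = 2 * 2.742e-7 / 2.873e-17 = 1.909e10
SNR_dB = 10*log10(1.909e10) = 102.8 dB

102.8 dB


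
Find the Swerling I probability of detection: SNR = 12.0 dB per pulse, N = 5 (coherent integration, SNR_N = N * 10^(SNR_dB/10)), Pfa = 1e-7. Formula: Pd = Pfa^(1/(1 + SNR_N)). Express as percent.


SNR_lin = 10^(12.0/10) = 15.84893
SNR_N = 5 * 15.84893 = 79.24465
1/(1 + SNR_N) = 1/80.24465 = 0.0124619
Pd = (1e-7)^0.0124619 = 0.81803
Pd = 81.8%

81.8%


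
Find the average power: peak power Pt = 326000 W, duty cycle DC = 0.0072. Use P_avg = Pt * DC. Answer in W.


P_avg = 326000 * 0.0072 = 2347.2 W

2347.2 W


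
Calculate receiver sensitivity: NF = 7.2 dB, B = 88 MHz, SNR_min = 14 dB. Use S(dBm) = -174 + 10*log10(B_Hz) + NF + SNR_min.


10*log10(88000000.0) = 79.44
S = -174 + 79.44 + 7.2 + 14 = -73.4 dBm

-73.4 dBm


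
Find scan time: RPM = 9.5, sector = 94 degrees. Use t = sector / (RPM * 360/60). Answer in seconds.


t = 94 / (9.5 * 360) * 60 = 1.65 s

1.65 s


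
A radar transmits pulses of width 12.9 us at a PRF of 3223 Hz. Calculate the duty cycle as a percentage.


DC = 12.9e-6 * 3223 * 100 = 4.16%

4.16%


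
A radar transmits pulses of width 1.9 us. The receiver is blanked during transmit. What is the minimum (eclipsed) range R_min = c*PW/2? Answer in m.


R_min = 3e8 * 1.9e-6 / 2 = 285.0 m

285.0 m


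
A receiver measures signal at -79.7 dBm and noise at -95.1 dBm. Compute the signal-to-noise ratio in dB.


SNR = -79.7 - (-95.1) = 15.4 dB

15.4 dB


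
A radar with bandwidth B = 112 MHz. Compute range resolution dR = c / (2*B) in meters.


dR = 3e8 / (2 * 112000000.0) = 1.34 m

1.34 m


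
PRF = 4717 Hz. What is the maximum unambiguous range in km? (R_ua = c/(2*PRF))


R_ua = 3e8 / (2 * 4717) = 31799.9 m = 31.8 km

31.8 km


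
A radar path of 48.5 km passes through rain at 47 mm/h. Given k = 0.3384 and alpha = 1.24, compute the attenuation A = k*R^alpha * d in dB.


gamma = 0.3384 * 47^1.24 = 40.07114 dB/km
A = 40.07114 * 48.5 = 1943.45 dB

1943.45 dB


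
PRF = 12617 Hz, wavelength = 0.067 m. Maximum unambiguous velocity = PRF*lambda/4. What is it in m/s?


V_ua = 12617 * 0.067 / 4 = 211.3 m/s

211.3 m/s


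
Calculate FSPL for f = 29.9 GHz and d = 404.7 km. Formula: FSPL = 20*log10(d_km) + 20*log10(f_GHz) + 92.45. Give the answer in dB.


20*log10(404.7) = 52.14
20*log10(29.9) = 29.51
FSPL = 174.1 dB

174.1 dB


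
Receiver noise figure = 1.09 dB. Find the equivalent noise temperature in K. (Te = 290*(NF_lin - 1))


NF_lin = 10^(1.09/10) = 1.285287
Te = 290 * (1.285287 - 1) = 82.7 K

82.7 K


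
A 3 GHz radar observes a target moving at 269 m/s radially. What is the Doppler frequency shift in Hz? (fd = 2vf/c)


fd = 2 * 269 * 3000000000.0 / 3e8 = 5380.0 Hz

5380.0 Hz


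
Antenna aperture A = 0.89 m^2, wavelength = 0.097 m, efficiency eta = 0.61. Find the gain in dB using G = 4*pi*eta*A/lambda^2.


G_linear = 4*pi*0.61*0.89/0.097^2 = 725.08
G_dB = 10*log10(725.08) = 28.6 dB

28.6 dB


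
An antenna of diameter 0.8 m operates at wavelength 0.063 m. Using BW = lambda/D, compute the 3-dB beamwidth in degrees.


BW_rad = 0.063 / 0.8 = 0.07875
BW_deg = 4.51 degrees

4.51 degrees


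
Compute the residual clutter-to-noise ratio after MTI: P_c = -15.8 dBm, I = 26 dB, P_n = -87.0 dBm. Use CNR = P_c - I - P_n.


CNR = -15.8 - 26 - (-87.0) = 45.2 dB

45.2 dB


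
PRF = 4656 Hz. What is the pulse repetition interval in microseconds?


PRI = 1/4656 = 0.0002147766 s = 214.8 us

214.8 us


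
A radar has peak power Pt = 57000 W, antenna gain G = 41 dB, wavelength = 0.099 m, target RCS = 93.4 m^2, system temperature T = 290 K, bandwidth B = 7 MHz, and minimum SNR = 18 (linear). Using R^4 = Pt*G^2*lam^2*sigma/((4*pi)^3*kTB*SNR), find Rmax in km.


G_lin = 10^(41/10) = 12589.254118
R^4 = 57000 * 12589.254118^2 * 0.099^2 * 93.4 / ((4*pi)^3 * 1.38e-23 * 290 * 7000000.0 * 18)
R^4 = 8.26447e21 m^4
R_max = (8.26447e21)^(1/4) = 301511.4 m = 301.5 km

301.5 km


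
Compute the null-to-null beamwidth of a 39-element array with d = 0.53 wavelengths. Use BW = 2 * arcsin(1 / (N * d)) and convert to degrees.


1/(N*d) = 1/(39*0.53) = 0.048379
BW = 2*arcsin(0.048379) = 5.5 degrees

5.5 degrees


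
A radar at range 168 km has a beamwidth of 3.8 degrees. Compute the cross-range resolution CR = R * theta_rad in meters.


BW_rad = 0.066322512
CR = 168000 * 0.066322512 = 11142.2 m

11142.2 m


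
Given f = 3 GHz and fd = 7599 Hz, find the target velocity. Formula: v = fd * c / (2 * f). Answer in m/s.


v = 7599 * 3e8 / (2 * 3000000000.0) = 380.0 m/s

380.0 m/s


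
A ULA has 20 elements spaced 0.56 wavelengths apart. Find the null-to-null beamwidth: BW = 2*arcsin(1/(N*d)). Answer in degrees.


1/(N*d) = 1/(20*0.56) = 0.089286
BW = 2*arcsin(0.089286) = 10.2 degrees

10.2 degrees


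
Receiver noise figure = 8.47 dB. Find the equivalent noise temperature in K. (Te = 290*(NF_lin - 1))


NF_lin = 10^(8.47/10) = 7.030723
Te = 290 * (7.030723 - 1) = 1748.9 K

1748.9 K


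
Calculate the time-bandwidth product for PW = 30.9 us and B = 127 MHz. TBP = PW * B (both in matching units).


TBP = 30.9 * 127 = 3924.3

3924.3


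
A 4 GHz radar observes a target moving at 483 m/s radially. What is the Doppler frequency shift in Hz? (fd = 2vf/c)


fd = 2 * 483 * 4000000000.0 / 3e8 = 12880.0 Hz

12880.0 Hz


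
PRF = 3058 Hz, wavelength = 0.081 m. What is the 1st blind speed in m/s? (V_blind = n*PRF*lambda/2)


V_blind = 1 * 3058 * 0.081 / 2 = 123.8 m/s

123.8 m/s


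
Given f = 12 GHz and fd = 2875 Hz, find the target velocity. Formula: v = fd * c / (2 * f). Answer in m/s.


v = 2875 * 3e8 / (2 * 12000000000.0) = 35.9 m/s

35.9 m/s


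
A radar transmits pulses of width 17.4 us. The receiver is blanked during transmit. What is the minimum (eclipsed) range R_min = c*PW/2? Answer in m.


R_min = 3e8 * 17.4e-6 / 2 = 2610.0 m

2610.0 m


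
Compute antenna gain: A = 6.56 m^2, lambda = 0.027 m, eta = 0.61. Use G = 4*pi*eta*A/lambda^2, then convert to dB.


G_linear = 4*pi*0.61*6.56/0.027^2 = 68978.86
G_dB = 10*log10(68978.86) = 48.4 dB

48.4 dB


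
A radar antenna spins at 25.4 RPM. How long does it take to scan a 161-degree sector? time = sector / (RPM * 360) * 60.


t = 161 / (25.4 * 360) * 60 = 1.06 s

1.06 s


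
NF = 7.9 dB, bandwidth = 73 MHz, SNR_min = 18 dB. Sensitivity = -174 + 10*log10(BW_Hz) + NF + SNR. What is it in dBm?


10*log10(73000000.0) = 78.63
S = -174 + 78.63 + 7.9 + 18 = -69.5 dBm

-69.5 dBm


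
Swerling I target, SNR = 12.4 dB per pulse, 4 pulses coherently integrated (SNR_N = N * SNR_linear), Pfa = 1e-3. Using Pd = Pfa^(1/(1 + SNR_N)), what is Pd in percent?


SNR_lin = 10^(12.4/10) = 17.37801
SNR_N = 4 * 17.37801 = 69.51204
1/(1 + SNR_N) = 1/70.51204 = 0.014182
Pd = (1e-3)^0.014182 = 0.90668
Pd = 90.7%

90.7%


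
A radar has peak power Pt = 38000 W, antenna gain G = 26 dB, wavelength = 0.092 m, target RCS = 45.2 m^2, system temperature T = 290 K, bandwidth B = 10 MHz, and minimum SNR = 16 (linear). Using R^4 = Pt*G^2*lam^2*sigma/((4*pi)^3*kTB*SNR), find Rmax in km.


G_lin = 10^(26/10) = 398.107171
R^4 = 38000 * 398.107171^2 * 0.092^2 * 45.2 / ((4*pi)^3 * 1.38e-23 * 290 * 10000000.0 * 16)
R^4 = 1.81331e18 m^4
R_max = (1.81331e18)^(1/4) = 36695.9 m = 36.7 km

36.7 km


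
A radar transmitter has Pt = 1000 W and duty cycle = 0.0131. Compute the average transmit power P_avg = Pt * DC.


P_avg = 1000 * 0.0131 = 13.1 W

13.1 W


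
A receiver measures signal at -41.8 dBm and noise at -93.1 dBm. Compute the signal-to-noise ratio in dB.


SNR = -41.8 - (-93.1) = 51.3 dB

51.3 dB


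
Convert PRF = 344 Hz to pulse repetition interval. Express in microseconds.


PRI = 1/344 = 0.0029069767 s = 2907.0 us

2907.0 us


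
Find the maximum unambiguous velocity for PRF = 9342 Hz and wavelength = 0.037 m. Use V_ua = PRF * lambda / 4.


V_ua = 9342 * 0.037 / 4 = 86.4 m/s

86.4 m/s


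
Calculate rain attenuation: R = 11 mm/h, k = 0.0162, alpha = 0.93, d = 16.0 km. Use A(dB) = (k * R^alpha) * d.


gamma = 0.0162 * 11^0.93 = 0.150664 dB/km
A = 0.150664 * 16.0 = 2.41 dB

2.41 dB


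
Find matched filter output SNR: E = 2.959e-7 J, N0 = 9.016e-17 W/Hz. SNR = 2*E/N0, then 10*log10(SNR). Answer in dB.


SNR_lin = 2 * 2.959e-7 / 9.016e-17 = 6.564e9
SNR_dB = 10*log10(6.564e9) = 98.2 dB

98.2 dB


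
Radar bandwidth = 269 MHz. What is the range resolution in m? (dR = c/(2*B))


dR = 3e8 / (2 * 269000000.0) = 0.56 m

0.56 m


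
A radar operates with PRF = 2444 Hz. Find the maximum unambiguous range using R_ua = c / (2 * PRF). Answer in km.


R_ua = 3e8 / (2 * 2444) = 61374.8 m = 61.4 km

61.4 km


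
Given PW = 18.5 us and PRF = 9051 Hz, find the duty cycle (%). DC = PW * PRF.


DC = 18.5e-6 * 9051 * 100 = 16.74%

16.74%


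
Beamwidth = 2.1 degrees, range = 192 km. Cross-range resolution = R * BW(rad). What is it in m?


BW_rad = 0.036651914
CR = 192000 * 0.036651914 = 7037.2 m

7037.2 m


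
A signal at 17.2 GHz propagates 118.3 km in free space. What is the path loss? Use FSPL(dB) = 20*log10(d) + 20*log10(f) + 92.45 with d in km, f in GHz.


20*log10(118.3) = 41.46
20*log10(17.2) = 24.71
FSPL = 158.6 dB

158.6 dB


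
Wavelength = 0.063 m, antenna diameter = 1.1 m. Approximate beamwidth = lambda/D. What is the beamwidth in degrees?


BW_rad = 0.063 / 1.1 = 0.057273
BW_deg = 3.28 degrees

3.28 degrees


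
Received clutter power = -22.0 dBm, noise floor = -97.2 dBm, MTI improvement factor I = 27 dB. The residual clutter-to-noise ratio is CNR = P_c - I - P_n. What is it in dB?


CNR = -22.0 - 27 - (-97.2) = 48.2 dB

48.2 dB


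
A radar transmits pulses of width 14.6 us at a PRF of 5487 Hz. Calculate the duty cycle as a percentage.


DC = 14.6e-6 * 5487 * 100 = 8.01%

8.01%


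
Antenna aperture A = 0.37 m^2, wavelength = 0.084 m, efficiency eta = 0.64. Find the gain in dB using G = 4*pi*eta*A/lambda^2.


G_linear = 4*pi*0.64*0.37/0.084^2 = 421.73
G_dB = 10*log10(421.73) = 26.3 dB

26.3 dB


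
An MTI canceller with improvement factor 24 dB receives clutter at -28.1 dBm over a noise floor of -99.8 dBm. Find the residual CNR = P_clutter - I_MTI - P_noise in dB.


CNR = -28.1 - 24 - (-99.8) = 47.7 dB

47.7 dB


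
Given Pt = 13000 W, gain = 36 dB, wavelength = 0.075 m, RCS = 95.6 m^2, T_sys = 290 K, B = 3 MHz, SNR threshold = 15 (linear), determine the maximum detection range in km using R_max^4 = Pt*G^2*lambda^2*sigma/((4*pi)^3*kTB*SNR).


G_lin = 10^(36/10) = 3981.071706
R^4 = 13000 * 3981.071706^2 * 0.075^2 * 95.6 / ((4*pi)^3 * 1.38e-23 * 290 * 3000000.0 * 15)
R^4 = 3.10031e20 m^4
R_max = (3.10031e20)^(1/4) = 132694.0 m = 132.7 km

132.7 km


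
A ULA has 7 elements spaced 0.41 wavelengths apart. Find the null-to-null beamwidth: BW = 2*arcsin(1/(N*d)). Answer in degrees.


1/(N*d) = 1/(7*0.41) = 0.348432
BW = 2*arcsin(0.348432) = 40.8 degrees

40.8 degrees


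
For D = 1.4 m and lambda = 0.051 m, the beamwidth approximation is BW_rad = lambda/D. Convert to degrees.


BW_rad = 0.051 / 1.4 = 0.036429
BW_deg = 2.09 degrees

2.09 degrees


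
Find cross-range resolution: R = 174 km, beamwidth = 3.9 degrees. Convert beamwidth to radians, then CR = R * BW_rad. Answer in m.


BW_rad = 0.068067841
CR = 174000 * 0.068067841 = 11843.8 m

11843.8 m


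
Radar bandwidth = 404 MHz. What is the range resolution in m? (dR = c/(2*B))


dR = 3e8 / (2 * 404000000.0) = 0.37 m

0.37 m


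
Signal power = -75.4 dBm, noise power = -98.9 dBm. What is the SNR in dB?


SNR = -75.4 - (-98.9) = 23.5 dB

23.5 dB


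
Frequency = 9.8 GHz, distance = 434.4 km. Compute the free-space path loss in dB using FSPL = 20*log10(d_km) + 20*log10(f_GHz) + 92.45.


20*log10(434.4) = 52.76
20*log10(9.8) = 19.82
FSPL = 165.0 dB

165.0 dB


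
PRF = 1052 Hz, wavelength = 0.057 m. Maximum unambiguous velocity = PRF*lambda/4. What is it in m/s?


V_ua = 1052 * 0.057 / 4 = 15.0 m/s

15.0 m/s


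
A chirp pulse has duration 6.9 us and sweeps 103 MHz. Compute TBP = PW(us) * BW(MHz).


TBP = 6.9 * 103 = 710.7

710.7


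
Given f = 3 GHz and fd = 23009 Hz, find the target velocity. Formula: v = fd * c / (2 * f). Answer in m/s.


v = 23009 * 3e8 / (2 * 3000000000.0) = 1150.5 m/s

1150.5 m/s


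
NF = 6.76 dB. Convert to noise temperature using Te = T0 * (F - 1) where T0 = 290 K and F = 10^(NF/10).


NF_lin = 10^(6.76/10) = 4.74242
Te = 290 * (4.74242 - 1) = 1085.3 K

1085.3 K


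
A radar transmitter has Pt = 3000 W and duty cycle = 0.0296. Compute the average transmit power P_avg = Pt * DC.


P_avg = 3000 * 0.0296 = 88.8 W

88.8 W


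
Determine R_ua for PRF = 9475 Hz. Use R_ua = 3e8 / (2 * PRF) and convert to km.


R_ua = 3e8 / (2 * 9475) = 15831.1 m = 15.8 km

15.8 km


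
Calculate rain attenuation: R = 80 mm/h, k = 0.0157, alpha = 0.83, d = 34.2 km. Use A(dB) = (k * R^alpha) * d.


gamma = 0.0157 * 80^0.83 = 0.596299 dB/km
A = 0.596299 * 34.2 = 20.39 dB

20.39 dB


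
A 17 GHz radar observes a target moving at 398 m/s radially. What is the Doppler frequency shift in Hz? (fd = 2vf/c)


fd = 2 * 398 * 17000000000.0 / 3e8 = 45106.7 Hz

45106.7 Hz


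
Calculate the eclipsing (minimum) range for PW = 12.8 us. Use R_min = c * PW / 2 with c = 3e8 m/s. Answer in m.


R_min = 3e8 * 12.8e-6 / 2 = 1920.0 m

1920.0 m


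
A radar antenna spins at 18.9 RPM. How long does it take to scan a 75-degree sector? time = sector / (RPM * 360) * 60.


t = 75 / (18.9 * 360) * 60 = 0.66 s

0.66 s


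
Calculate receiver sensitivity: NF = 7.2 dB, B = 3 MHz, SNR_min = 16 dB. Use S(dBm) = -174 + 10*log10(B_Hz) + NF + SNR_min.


10*log10(3000000.0) = 64.77
S = -174 + 64.77 + 7.2 + 16 = -86.0 dBm

-86.0 dBm


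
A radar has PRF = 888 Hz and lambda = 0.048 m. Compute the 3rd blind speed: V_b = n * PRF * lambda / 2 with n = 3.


V_blind = 3 * 888 * 0.048 / 2 = 63.9 m/s

63.9 m/s


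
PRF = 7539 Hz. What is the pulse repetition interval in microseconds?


PRI = 1/7539 = 0.0001326436 s = 132.6 us

132.6 us


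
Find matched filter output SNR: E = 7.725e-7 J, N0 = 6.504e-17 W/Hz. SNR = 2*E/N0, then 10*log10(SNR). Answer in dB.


SNR_lin = 2 * 7.725e-7 / 6.504e-17 = 2.375e10
SNR_dB = 10*log10(2.375e10) = 103.8 dB

103.8 dB


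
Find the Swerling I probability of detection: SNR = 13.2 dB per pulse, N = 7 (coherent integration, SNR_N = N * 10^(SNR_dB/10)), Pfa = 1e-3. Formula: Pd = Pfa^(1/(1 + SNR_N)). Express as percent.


SNR_lin = 10^(13.2/10) = 20.89296
SNR_N = 7 * 20.89296 = 146.25072
1/(1 + SNR_N) = 1/147.25072 = 0.0067911
Pd = (1e-3)^0.0067911 = 0.95417
Pd = 95.4%

95.4%


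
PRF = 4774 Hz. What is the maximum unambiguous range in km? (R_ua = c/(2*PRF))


R_ua = 3e8 / (2 * 4774) = 31420.2 m = 31.4 km

31.4 km


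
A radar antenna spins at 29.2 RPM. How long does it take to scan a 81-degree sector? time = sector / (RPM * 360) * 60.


t = 81 / (29.2 * 360) * 60 = 0.46 s

0.46 s


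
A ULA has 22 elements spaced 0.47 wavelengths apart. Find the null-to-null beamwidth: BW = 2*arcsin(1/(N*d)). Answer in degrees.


1/(N*d) = 1/(22*0.47) = 0.096712
BW = 2*arcsin(0.096712) = 11.1 degrees

11.1 degrees


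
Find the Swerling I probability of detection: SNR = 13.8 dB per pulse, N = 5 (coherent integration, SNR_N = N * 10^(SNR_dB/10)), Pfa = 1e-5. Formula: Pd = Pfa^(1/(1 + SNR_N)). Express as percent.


SNR_lin = 10^(13.8/10) = 23.98833
SNR_N = 5 * 23.98833 = 119.94165
1/(1 + SNR_N) = 1/120.94165 = 0.0082685
Pd = (1e-5)^0.0082685 = 0.9092
Pd = 90.9%

90.9%


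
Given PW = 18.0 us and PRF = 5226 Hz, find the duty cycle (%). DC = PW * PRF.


DC = 18.0e-6 * 5226 * 100 = 9.41%

9.41%


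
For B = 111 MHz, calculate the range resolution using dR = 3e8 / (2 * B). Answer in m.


dR = 3e8 / (2 * 111000000.0) = 1.35 m

1.35 m


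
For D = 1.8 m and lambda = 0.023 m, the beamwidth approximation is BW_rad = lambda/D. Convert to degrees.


BW_rad = 0.023 / 1.8 = 0.012778
BW_deg = 0.73 degrees

0.73 degrees


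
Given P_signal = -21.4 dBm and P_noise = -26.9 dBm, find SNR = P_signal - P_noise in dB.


SNR = -21.4 - (-26.9) = 5.5 dB

5.5 dB


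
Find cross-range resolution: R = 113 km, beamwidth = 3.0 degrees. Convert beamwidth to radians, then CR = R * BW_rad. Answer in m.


BW_rad = 0.052359878
CR = 113000 * 0.052359878 = 5916.7 m

5916.7 m


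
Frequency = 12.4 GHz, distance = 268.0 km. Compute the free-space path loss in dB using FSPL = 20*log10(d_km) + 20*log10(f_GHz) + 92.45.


20*log10(268.0) = 48.56
20*log10(12.4) = 21.87
FSPL = 162.9 dB

162.9 dB


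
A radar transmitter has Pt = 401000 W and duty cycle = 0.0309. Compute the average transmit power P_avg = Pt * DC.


P_avg = 401000 * 0.0309 = 12390.9 W

12390.9 W


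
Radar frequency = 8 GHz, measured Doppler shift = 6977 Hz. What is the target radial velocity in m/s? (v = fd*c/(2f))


v = 6977 * 3e8 / (2 * 8000000000.0) = 130.8 m/s

130.8 m/s


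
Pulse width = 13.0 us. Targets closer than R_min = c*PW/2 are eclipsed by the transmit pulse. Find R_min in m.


R_min = 3e8 * 13.0e-6 / 2 = 1950.0 m

1950.0 m


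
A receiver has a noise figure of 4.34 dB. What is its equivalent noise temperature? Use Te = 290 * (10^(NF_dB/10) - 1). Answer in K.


NF_lin = 10^(4.34/10) = 2.716439
Te = 290 * (2.716439 - 1) = 497.8 K

497.8 K


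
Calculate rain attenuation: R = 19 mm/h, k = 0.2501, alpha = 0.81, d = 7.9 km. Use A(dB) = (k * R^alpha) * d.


gamma = 0.2501 * 19^0.81 = 2.71584 dB/km
A = 2.71584 * 7.9 = 21.46 dB

21.46 dB


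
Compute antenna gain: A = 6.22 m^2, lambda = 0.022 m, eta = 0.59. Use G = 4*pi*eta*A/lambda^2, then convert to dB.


G_linear = 4*pi*0.59*6.22/0.022^2 = 95281.13
G_dB = 10*log10(95281.13) = 49.8 dB

49.8 dB


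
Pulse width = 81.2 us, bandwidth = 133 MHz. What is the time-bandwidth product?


TBP = 81.2 * 133 = 10799.6

10799.6


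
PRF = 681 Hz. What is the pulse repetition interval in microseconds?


PRI = 1/681 = 0.0014684288 s = 1468.4 us

1468.4 us


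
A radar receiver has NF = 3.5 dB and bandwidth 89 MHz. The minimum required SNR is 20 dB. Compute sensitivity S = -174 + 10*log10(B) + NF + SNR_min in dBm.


10*log10(89000000.0) = 79.49
S = -174 + 79.49 + 3.5 + 20 = -71.0 dBm

-71.0 dBm


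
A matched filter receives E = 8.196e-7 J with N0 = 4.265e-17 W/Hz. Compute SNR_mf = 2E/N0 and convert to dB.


SNR_lin = 2 * 8.196e-7 / 4.265e-17 = 3.843e10
SNR_dB = 10*log10(3.843e10) = 105.8 dB

105.8 dB


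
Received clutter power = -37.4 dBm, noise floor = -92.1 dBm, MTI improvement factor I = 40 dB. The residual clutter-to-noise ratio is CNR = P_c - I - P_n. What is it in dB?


CNR = -37.4 - 40 - (-92.1) = 14.7 dB

14.7 dB


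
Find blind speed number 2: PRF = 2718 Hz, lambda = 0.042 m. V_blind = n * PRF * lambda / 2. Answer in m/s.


V_blind = 2 * 2718 * 0.042 / 2 = 114.2 m/s

114.2 m/s


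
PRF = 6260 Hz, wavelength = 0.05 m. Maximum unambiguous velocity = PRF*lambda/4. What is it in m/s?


V_ua = 6260 * 0.05 / 4 = 78.3 m/s

78.3 m/s


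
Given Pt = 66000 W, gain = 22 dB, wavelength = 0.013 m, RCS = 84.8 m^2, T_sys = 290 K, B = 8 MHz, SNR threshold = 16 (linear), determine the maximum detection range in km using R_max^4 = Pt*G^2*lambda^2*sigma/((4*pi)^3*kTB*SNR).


G_lin = 10^(22/10) = 158.489319
R^4 = 66000 * 158.489319^2 * 0.013^2 * 84.8 / ((4*pi)^3 * 1.38e-23 * 290 * 8000000.0 * 16)
R^4 = 2.33728e16 m^4
R_max = (2.33728e16)^(1/4) = 12364.5 m = 12.4 km

12.4 km


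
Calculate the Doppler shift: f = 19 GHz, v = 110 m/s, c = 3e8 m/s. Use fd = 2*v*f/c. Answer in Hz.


fd = 2 * 110 * 19000000000.0 / 3e8 = 13933.3 Hz

13933.3 Hz


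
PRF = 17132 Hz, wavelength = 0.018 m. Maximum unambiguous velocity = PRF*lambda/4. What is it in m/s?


V_ua = 17132 * 0.018 / 4 = 77.1 m/s

77.1 m/s


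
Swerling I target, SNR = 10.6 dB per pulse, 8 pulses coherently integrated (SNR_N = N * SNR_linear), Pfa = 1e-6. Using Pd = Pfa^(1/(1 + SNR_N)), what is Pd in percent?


SNR_lin = 10^(10.6/10) = 11.48154
SNR_N = 8 * 11.48154 = 91.85232
1/(1 + SNR_N) = 1/92.85232 = 0.0107698
Pd = (1e-6)^0.0107698 = 0.86175
Pd = 86.2%

86.2%


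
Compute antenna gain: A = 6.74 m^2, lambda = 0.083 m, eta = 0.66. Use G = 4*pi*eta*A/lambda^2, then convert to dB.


G_linear = 4*pi*0.66*6.74/0.083^2 = 8114.42
G_dB = 10*log10(8114.42) = 39.1 dB

39.1 dB


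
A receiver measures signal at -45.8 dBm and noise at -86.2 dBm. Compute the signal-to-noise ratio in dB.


SNR = -45.8 - (-86.2) = 40.4 dB

40.4 dB


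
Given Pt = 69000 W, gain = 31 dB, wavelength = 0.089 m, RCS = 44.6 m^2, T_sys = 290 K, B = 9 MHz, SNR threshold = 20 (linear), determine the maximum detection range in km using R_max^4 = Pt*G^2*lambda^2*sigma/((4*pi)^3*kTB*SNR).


G_lin = 10^(31/10) = 1258.925412
R^4 = 69000 * 1258.925412^2 * 0.089^2 * 44.6 / ((4*pi)^3 * 1.38e-23 * 290 * 9000000.0 * 20)
R^4 = 2.70262e19 m^4
R_max = (2.70262e19)^(1/4) = 72101.8 m = 72.1 km

72.1 km


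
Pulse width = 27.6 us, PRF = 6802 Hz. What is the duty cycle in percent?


DC = 27.6e-6 * 6802 * 100 = 18.77%

18.77%


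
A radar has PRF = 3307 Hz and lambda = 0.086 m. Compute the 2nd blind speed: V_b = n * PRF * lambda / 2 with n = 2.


V_blind = 2 * 3307 * 0.086 / 2 = 284.4 m/s

284.4 m/s


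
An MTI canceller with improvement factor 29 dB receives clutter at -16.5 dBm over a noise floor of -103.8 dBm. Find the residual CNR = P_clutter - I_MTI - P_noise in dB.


CNR = -16.5 - 29 - (-103.8) = 58.3 dB

58.3 dB


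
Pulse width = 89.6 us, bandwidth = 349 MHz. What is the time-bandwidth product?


TBP = 89.6 * 349 = 31270.4

31270.4


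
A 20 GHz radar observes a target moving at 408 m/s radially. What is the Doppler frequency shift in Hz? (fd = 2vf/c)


fd = 2 * 408 * 20000000000.0 / 3e8 = 54400.0 Hz

54400.0 Hz


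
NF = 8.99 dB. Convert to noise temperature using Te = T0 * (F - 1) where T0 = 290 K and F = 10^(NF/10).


NF_lin = 10^(8.99/10) = 7.925013
Te = 290 * (7.925013 - 1) = 2008.3 K

2008.3 K


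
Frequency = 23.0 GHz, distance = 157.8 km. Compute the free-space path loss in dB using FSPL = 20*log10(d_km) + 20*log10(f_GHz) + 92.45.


20*log10(157.8) = 43.96
20*log10(23.0) = 27.23
FSPL = 163.6 dB

163.6 dB
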